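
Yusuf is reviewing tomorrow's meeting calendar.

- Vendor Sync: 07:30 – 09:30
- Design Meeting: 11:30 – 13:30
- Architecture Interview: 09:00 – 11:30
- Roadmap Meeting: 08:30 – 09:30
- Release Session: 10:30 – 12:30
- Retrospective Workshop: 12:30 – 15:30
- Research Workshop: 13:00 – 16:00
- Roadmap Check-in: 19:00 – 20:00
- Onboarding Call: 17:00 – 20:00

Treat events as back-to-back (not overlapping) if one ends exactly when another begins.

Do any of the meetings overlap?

Yes

Check each pair: they overlap iff neither finishes before the other starts.
Sorted by start: Vendor Sync, Roadmap Meeting, Architecture Interview, Release Session, Design Meeting, Retrospective Workshop, Research Workshop, Onboarding Call, Roadmap Check-in.
Roadmap Meeting starts before Vendor Sync ends → Vendor Sync and Roadmap Meeting overlap.
That's a conflict, so the schedule is not conflict-free.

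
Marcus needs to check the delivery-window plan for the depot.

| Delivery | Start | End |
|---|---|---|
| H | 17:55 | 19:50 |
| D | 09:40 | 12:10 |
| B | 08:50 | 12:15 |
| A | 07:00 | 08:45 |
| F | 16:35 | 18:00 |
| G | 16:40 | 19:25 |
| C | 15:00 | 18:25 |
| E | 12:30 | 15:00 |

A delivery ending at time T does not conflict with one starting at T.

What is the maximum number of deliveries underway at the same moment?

Sweep the timeline, counting +1 at each start and −1 at each end (ends before starts at a tie):
07:00 start A → 1
08:45 end A → 0
08:50 start B → 1
09:40 start D → 2
12:10 end D → 1
12:15 end B → 0
12:30 start E → 1
15:00 end E → 0
15:00 start C → 1
16:35 start F → 2
16:40 start G → 3
17:55 start H → 4
18:00 end F → 3
18:25 end C → 2
19:25 end G → 1
19:50 end H → 0
Peak is 4, at 17:55 (C, F, G, H).

4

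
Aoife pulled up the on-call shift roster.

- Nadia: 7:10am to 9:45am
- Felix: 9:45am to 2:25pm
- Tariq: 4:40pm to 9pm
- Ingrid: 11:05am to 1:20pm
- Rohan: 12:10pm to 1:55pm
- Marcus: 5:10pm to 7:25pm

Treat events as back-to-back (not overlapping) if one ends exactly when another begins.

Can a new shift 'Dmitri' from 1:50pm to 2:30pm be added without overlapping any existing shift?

No — it overlaps Felix, Rohan

Nadia: ends 9:45am at or before Dmitri starts 1:50pm → clear.
Felix: starts 9:45am before Dmitri ends 2:30pm, and ends 2:25pm after Dmitri starts 1:50pm → overlap.
Ingrid: ends 1:20pm at or before Dmitri starts 1:50pm → clear.
Rohan: starts 12:10pm before Dmitri ends 2:30pm, and ends 1:55pm after Dmitri starts 1:50pm → overlap.
Tariq: starts 4:40pm at or after Dmitri ends 2:30pm → clear.
Marcus: starts 5:10pm at or after Dmitri ends 2:30pm → clear.
Dmitri overlaps Felix, Rohan.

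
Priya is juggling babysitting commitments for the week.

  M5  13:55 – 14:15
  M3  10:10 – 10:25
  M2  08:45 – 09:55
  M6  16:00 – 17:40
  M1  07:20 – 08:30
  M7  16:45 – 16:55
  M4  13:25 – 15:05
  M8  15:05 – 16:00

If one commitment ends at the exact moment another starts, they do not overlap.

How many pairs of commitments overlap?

Sorted by start: M1, M2, M3, M4, M5, M8, M6, M7.
M2 starts after M1 ends — done with M1.
M3 starts after M2 ends — done with M2.
M4 starts after M3 ends — done with M3.
M5 starts before M4 ends → M4 and M5 overlap.
M8 starts exactly when M4 ends (back-to-back, no overlap) — done with M4.
M8 starts after M5 ends — done with M5.
M6 starts exactly when M8 ends (back-to-back, no overlap) — done with M8.
M7 starts before M6 ends → M6 and M7 overlap.
Overlapping pairs: M4 & M5, M6 & M7 — 2 in total.

2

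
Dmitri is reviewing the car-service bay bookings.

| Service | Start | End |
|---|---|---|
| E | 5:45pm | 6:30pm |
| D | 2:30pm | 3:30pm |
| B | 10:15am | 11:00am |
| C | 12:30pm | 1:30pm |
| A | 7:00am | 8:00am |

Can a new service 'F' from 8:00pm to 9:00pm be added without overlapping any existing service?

A: ends 8:00am at or before F starts 8:00pm → clear.
B: ends 11:00am at or before F starts 8:00pm → clear.
C: ends 1:30pm at or before F starts 8:00pm → clear.
D: ends 3:30pm at or before F starts 8:00pm → clear.
E: ends 6:30pm at or before F starts 8:00pm → clear.

Yes — the slot is free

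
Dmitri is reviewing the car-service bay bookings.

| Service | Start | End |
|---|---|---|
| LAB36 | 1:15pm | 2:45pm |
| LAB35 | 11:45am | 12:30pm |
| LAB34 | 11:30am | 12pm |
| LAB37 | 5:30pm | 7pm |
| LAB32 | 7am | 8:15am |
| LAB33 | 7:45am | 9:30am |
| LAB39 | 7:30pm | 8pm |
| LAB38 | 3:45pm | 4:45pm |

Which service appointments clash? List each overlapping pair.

LAB32 & LAB33, LAB34 & LAB35

Sorted by start: LAB32, LAB33, LAB34, LAB35, LAB36, LAB38, LAB37, LAB39.
LAB33 starts before LAB32 ends → LAB32 and LAB33 overlap.
LAB34 starts after LAB32 ends, so nothing later overlaps LAB32 either.
LAB34 starts after LAB33 ends, so nothing later overlaps LAB33 either.
LAB35 starts before LAB34 ends → LAB34 and LAB35 overlap.
LAB36 starts after LAB34 ends, so nothing later overlaps LAB34 either.
LAB36 starts after LAB35 ends, so nothing later overlaps LAB35 either.
LAB38 starts after LAB36 ends, so nothing later overlaps LAB36 either.
LAB37 starts after LAB38 ends, so nothing later overlaps LAB38 either.
LAB39 starts after LAB37 ends.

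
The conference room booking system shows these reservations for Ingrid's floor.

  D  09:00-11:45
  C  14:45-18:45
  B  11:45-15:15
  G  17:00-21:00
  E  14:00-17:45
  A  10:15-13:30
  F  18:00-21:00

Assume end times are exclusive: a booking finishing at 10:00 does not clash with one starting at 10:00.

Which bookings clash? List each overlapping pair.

Check each pair: they overlap iff neither finishes before the other starts.
Sorted by start: D, A, B, E, C, G, F.
A starts before D ends → D and A overlap.
B starts exactly when D ends (back-to-back, no overlap), so nothing later overlaps D either.
B starts before A ends → A and B overlap.
E starts after A ends, so nothing later overlaps A either.
E starts before B ends → B and E overlap.
C starts before B ends → B and C overlap.
G starts after B ends, so nothing later overlaps B either.
C starts before E ends → E and C overlap.
G starts before E ends → E and G overlap.
F starts after E ends.
G starts before C ends → C and G overlap.
F starts before C ends → C and F overlap.
F starts before G ends → G and F overlap.

A & B, A & D, B & C, B & E, C & E, C & F, C & G, E & G, F & G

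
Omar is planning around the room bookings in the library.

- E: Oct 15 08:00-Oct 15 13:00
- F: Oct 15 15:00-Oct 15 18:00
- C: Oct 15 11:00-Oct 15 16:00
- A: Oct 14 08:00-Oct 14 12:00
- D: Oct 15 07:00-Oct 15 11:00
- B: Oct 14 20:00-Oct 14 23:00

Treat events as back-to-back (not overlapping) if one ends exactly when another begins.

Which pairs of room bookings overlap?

Sorted by start: A, B, D, E, C, F.
B starts after A ends, so A has no further overlaps.
D starts after B ends, so B has no further overlaps.
E starts before D ends → D and E overlap.
C starts exactly when D ends (back-to-back, no overlap), so D has no further overlaps.
C starts before E ends → E and C overlap.
F starts after E ends.
F starts before C ends → C and F overlap.

C & E, C & F, D & E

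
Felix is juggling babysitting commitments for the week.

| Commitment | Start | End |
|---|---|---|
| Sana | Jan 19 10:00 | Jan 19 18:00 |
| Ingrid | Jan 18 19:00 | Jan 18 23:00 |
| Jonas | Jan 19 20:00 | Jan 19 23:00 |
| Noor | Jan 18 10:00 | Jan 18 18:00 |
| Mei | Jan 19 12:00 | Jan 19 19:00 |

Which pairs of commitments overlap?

Sorted by start: Noor, Ingrid, Sana, Mei, Jonas.
Ingrid starts after Noor ends, so nothing later overlaps Noor either.
Sana starts after Ingrid ends, so nothing later overlaps Ingrid either.
Mei starts before Sana ends → Sana and Mei overlap.
Jonas starts after Sana ends.
Jonas starts after Mei ends.

Mei & Sana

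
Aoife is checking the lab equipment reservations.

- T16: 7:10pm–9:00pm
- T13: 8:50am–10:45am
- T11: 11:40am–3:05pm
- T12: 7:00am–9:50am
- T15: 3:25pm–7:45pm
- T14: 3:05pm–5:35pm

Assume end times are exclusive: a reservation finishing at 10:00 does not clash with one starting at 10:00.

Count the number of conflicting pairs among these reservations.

3

Sorted by start: T12, T13, T11, T14, T15, T16.
T13 starts before T12 ends → T12 and T13 overlap.
T11 starts after T12 ends; T12 is clear from here.
T11 starts after T13 ends; T13 is clear from here.
T14 starts exactly when T11 ends (back-to-back, no overlap); T11 is clear from here.
T15 starts before T14 ends → T14 and T15 overlap.
T16 starts after T14 ends.
T16 starts before T15 ends → T15 and T16 overlap.
Overlapping pairs: T12 & T13, T14 & T15, T15 & T16 — 3 in total.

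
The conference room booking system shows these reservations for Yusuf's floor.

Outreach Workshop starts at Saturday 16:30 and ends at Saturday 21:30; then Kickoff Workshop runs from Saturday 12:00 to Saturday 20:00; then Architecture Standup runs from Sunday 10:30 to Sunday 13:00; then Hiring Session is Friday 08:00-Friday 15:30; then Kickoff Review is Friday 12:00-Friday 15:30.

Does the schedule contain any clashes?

Yes

Sorted by start: Hiring Session, Kickoff Review, Kickoff Workshop, Outreach Workshop, Architecture Standup.
Kickoff Review starts before Hiring Session ends → Hiring Session and Kickoff Review overlap.
That's a conflict, so the schedule is not conflict-free.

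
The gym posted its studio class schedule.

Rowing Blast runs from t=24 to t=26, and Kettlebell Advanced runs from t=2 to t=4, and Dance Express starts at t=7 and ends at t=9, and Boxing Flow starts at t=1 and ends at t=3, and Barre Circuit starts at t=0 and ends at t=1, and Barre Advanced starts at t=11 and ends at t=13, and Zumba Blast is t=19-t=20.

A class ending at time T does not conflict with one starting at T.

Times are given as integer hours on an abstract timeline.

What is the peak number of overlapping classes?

Walk through starts and ends in time order (an end at T is processed before a start at T):
t=0 start Barre Circuit → 1
t=1 end Barre Circuit → 0
t=1 start Boxing Flow → 1
t=2 start Kettlebell Advanced → 2
t=3 end Boxing Flow → 1
t=4 end Kettlebell Advanced → 0
t=7 start Dance Express → 1
t=9 end Dance Express → 0
t=11 start Barre Advanced → 1
t=13 end Barre Advanced → 0
t=19 start Zumba Blast → 1
t=20 end Zumba Blast → 0
t=24 start Rowing Blast → 1
t=26 end Rowing Blast → 0
Peak is 2, at t=2 (Boxing Flow, Kettlebell Advanced).

2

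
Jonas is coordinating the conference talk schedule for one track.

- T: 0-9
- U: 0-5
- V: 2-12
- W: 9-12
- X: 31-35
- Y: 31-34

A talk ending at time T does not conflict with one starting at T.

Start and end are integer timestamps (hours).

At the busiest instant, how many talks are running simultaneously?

Sort all start/end points and keep a running count:
0 start T → 1
0 start U → 2
2 start V → 3
5 end U → 2
9 end T → 1
9 start W → 2
12 end V → 1
12 end W → 0
31 start X → 1
31 start Y → 2
34 end Y → 1
35 end X → 0
Peak is 3, at 2 (T, U, V).

3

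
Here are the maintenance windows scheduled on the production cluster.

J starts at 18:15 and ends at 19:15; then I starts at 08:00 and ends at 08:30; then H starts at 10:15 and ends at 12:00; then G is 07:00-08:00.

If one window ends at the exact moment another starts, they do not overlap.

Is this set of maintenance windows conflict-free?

Yes

Sorted by start: G, I, H, J.
I starts exactly when G ends (back-to-back, no overlap), so G has no further overlaps.
H starts after I ends, so I has no further overlaps.
J starts after H ends.
Every pair is clear; the schedule has no overlaps.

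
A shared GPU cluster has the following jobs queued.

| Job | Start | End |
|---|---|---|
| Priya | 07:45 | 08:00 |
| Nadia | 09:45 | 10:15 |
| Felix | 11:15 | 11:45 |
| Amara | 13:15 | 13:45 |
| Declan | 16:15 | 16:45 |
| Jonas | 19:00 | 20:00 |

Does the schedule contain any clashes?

Sorted by start: Priya, Nadia, Felix, Amara, Declan, Jonas.
Nadia starts after Priya ends, so nothing later overlaps Priya either.
Felix starts after Nadia ends, so nothing later overlaps Nadia either.
Amara starts after Felix ends, so nothing later overlaps Felix either.
Declan starts after Amara ends, so nothing later overlaps Amara either.
Jonas starts after Declan ends.
Every pair is clear; the schedule has no overlaps.

No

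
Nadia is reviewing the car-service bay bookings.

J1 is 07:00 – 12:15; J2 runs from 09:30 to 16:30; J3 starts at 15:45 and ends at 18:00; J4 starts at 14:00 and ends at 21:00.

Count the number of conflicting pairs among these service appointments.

4

Check each pair: they overlap iff neither finishes before the other starts.
Sorted by start: J1, J2, J4, J3.
J2 starts before J1 ends → J1 and J2 overlap.
J4 starts after J1 ends, so J1 has no further overlaps.
J4 starts before J2 ends → J2 and J4 overlap.
J3 starts before J2 ends → J2 and J3 overlap.
J3 starts before J4 ends → J4 and J3 overlap.
Overlapping pairs: J1 & J2, J2 & J3, J2 & J4, J3 & J4 — 4 in total.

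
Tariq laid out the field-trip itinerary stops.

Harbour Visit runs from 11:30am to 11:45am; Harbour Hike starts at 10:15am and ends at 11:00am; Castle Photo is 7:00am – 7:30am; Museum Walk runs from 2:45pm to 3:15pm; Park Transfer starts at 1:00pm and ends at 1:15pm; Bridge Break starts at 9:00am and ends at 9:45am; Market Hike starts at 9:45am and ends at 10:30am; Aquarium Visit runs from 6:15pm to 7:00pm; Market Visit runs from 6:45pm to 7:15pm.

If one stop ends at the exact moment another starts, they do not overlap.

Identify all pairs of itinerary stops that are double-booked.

Aquarium Visit & Market Visit, Harbour Hike & Market Hike

Sorted by start: Castle Photo, Bridge Break, Market Hike, Harbour Hike, Harbour Visit, Park Transfer, Museum Walk, Aquarium Visit, Market Visit.
Bridge Break starts after Castle Photo ends; Castle Photo is clear from here.
Market Hike starts exactly when Bridge Break ends (back-to-back, no overlap); Bridge Break is clear from here.
Harbour Hike starts before Market Hike ends → Market Hike and Harbour Hike overlap.
Harbour Visit starts after Market Hike ends; Market Hike is clear from here.
Harbour Visit starts after Harbour Hike ends; Harbour Hike is clear from here.
Park Transfer starts after Harbour Visit ends; Harbour Visit is clear from here.
Museum Walk starts after Park Transfer ends; Park Transfer is clear from here.
Aquarium Visit starts after Museum Walk ends; Museum Walk is clear from here.
Market Visit starts before Aquarium Visit ends → Aquarium Visit and Market Visit overlap.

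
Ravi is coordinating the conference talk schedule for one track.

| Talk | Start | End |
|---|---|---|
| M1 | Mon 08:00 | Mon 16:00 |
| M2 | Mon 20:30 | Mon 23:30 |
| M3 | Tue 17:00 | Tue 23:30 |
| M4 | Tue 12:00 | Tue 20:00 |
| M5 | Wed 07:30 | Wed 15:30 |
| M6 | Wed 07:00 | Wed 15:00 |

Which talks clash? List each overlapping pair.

M3 & M4, M5 & M6

Sorted by start: M1, M2, M4, M3, M6, M5.
M2 starts after M1 ends — done with M1.
M4 starts after M2 ends — done with M2.
M3 starts before M4 ends → M4 and M3 overlap.
M6 starts after M4 ends — done with M4.
M6 starts after M3 ends — done with M3.
M5 starts before M6 ends → M6 and M5 overlap.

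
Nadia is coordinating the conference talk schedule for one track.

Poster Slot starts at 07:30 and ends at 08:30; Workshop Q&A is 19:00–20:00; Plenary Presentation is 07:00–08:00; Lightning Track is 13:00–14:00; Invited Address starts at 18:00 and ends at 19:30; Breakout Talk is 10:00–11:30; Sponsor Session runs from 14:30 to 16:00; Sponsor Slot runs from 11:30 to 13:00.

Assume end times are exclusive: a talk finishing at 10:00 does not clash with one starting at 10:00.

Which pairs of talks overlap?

Sorted by start: Plenary Presentation, Poster Slot, Breakout Talk, Sponsor Slot, Lightning Track, Sponsor Session, Invited Address, Workshop Q&A.
Poster Slot starts before Plenary Presentation ends → Plenary Presentation and Poster Slot overlap.
Breakout Talk starts after Plenary Presentation ends — done with Plenary Presentation.
Breakout Talk starts after Poster Slot ends — done with Poster Slot.
Sponsor Slot starts exactly when Breakout Talk ends (back-to-back, no overlap) — done with Breakout Talk.
Lightning Track starts exactly when Sponsor Slot ends (back-to-back, no overlap) — done with Sponsor Slot.
Sponsor Session starts after Lightning Track ends — done with Lightning Track.
Invited Address starts after Sponsor Session ends — done with Sponsor Session.
Workshop Q&A starts before Invited Address ends → Invited Address and Workshop Q&A overlap.

Invited Address & Workshop Q&A, Plenary Presentation & Poster Slot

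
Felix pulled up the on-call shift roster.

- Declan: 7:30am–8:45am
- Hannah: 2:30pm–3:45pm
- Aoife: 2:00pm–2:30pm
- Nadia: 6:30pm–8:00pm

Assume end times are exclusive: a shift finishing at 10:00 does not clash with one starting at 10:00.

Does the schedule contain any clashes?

Two intervals overlap when each starts before the other ends.
Sorted by start: Declan, Aoife, Hannah, Nadia.
Aoife starts after Declan ends; Declan is clear from here.
Hannah starts exactly when Aoife ends (back-to-back, no overlap); Aoife is clear from here.
Nadia starts after Hannah ends.
Every pair is clear; the schedule has no overlaps.

No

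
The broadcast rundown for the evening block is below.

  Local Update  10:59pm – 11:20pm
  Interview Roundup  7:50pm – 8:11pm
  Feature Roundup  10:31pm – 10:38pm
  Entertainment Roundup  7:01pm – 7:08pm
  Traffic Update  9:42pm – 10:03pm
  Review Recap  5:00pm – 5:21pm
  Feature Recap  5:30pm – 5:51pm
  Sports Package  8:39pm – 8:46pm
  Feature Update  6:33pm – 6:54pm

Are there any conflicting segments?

No

Sorted by start: Review Recap, Feature Recap, Feature Update, Entertainment Roundup, Interview Roundup, Sports Package, Traffic Update, Feature Roundup, Local Update.
Feature Recap starts after Review Recap ends, so Review Recap has no further overlaps.
Feature Update starts after Feature Recap ends, so Feature Recap has no further overlaps.
Entertainment Roundup starts after Feature Update ends, so Feature Update has no further overlaps.
Interview Roundup starts after Entertainment Roundup ends, so Entertainment Roundup has no further overlaps.
Sports Package starts after Interview Roundup ends, so Interview Roundup has no further overlaps.
Traffic Update starts after Sports Package ends, so Sports Package has no further overlaps.
Feature Roundup starts after Traffic Update ends, so Traffic Update has no further overlaps.
Local Update starts after Feature Roundup ends.
Every pair is clear; the schedule has no overlaps.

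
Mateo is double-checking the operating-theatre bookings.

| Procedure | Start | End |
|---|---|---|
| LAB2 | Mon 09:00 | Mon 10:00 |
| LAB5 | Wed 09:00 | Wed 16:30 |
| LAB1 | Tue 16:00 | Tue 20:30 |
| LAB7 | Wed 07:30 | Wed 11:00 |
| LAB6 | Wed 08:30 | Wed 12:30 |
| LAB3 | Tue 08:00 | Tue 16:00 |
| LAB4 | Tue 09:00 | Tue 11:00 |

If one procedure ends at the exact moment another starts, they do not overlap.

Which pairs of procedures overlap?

Sorted by start: LAB2, LAB3, LAB4, LAB1, LAB7, LAB6, LAB5.
LAB3 starts after LAB2 ends — done with LAB2.
LAB4 starts before LAB3 ends → LAB3 and LAB4 overlap.
LAB1 starts exactly when LAB3 ends (back-to-back, no overlap) — done with LAB3.
LAB1 starts after LAB4 ends — done with LAB4.
LAB7 starts after LAB1 ends — done with LAB1.
LAB6 starts before LAB7 ends → LAB7 and LAB6 overlap.
LAB5 starts before LAB7 ends → LAB7 and LAB5 overlap.
LAB5 starts before LAB6 ends → LAB6 and LAB5 overlap.

LAB3 & LAB4, LAB5 & LAB6, LAB5 & LAB7, LAB6 & LAB7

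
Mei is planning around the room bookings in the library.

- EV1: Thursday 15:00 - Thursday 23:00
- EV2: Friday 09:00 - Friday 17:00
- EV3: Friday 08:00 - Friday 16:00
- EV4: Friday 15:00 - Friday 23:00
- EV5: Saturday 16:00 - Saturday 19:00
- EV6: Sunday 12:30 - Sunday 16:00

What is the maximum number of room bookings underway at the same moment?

3

Sweep the timeline, counting +1 at each start and −1 at each end (ends before starts at a tie):
Thursday 15:00 start EV1 → 1
Thursday 23:00 end EV1 → 0
Friday 08:00 start EV3 → 1
Friday 09:00 start EV2 → 2
Friday 15:00 start EV4 → 3
Friday 16:00 end EV3 → 2
Friday 17:00 end EV2 → 1
Friday 23:00 end EV4 → 0
Saturday 16:00 start EV5 → 1
Saturday 19:00 end EV5 → 0
Sunday 12:30 start EV6 → 1
Sunday 16:00 end EV6 → 0
Peak is 3, at Friday 15:00 (EV2, EV3, EV4).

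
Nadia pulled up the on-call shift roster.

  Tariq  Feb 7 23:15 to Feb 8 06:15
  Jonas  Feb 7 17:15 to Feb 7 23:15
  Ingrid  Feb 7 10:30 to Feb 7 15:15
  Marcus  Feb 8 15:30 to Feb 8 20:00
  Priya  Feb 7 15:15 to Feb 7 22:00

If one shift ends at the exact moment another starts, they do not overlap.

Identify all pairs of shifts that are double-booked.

Jonas & Priya

Sorted by start: Ingrid, Priya, Jonas, Tariq, Marcus.
Priya starts exactly when Ingrid ends (back-to-back, no overlap); Ingrid is clear from here.
Jonas starts before Priya ends → Priya and Jonas overlap.
Tariq starts after Priya ends; Priya is clear from here.
Tariq starts exactly when Jonas ends (back-to-back, no overlap); Jonas is clear from here.
Marcus starts after Tariq ends.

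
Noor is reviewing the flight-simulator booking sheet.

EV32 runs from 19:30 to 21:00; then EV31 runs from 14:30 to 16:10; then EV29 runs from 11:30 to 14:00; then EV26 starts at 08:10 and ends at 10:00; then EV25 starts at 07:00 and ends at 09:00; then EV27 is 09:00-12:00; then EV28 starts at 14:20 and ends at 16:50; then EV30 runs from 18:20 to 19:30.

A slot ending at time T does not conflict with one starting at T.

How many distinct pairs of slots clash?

Two intervals overlap when each starts before the other ends.
Sorted by start: EV25, EV26, EV27, EV29, EV28, EV31, EV30, EV32.
EV26 starts before EV25 ends → EV25 and EV26 overlap.
EV27 starts exactly when EV25 ends (back-to-back, no overlap), so nothing later overlaps EV25 either.
EV27 starts before EV26 ends → EV26 and EV27 overlap.
EV29 starts after EV26 ends, so nothing later overlaps EV26 either.
EV29 starts before EV27 ends → EV27 and EV29 overlap.
EV28 starts after EV27 ends, so nothing later overlaps EV27 either.
EV28 starts after EV29 ends, so nothing later overlaps EV29 either.
EV31 starts before EV28 ends → EV28 and EV31 overlap.
EV30 starts after EV28 ends, so nothing later overlaps EV28 either.
EV30 starts after EV31 ends, so nothing later overlaps EV31 either.
EV32 starts exactly when EV30 ends (back-to-back, no overlap).
Overlapping pairs: EV25 & EV26, EV26 & EV27, EV27 & EV29, EV28 & EV31 — 4 in total.

4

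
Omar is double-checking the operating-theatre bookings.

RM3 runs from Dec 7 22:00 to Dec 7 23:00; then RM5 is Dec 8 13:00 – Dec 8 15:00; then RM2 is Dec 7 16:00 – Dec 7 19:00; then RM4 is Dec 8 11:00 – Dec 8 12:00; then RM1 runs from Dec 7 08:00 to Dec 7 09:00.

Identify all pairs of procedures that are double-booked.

Check each pair: they overlap iff neither finishes before the other starts.
Sorted by start: RM1, RM2, RM3, RM4, RM5.
RM2 starts after RM1 ends, so RM1 has no further overlaps.
RM3 starts after RM2 ends, so RM2 has no further overlaps.
RM4 starts after RM3 ends, so RM3 has no further overlaps.
RM5 starts after RM4 ends.

none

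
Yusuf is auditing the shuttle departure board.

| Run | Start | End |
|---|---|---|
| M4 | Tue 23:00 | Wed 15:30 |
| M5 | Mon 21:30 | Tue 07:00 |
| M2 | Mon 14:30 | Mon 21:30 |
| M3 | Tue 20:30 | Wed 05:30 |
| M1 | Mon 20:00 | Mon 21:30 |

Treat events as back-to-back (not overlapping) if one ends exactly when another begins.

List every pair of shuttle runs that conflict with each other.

Two intervals overlap when each starts before the other ends.
Sorted by start: M2, M1, M5, M3, M4.
M1 starts before M2 ends → M2 and M1 overlap.
M5 starts exactly when M2 ends (back-to-back, no overlap); M2 is clear from here.
M5 starts exactly when M1 ends (back-to-back, no overlap); M1 is clear from here.
M3 starts after M5 ends; M5 is clear from here.
M4 starts before M3 ends → M3 and M4 overlap.

M1 & M2, M3 & M4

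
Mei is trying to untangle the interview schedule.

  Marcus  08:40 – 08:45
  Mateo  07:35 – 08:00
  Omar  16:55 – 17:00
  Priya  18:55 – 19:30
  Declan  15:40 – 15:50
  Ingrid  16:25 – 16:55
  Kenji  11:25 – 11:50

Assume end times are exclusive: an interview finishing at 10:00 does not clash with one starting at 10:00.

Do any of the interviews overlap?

Check each pair: they overlap iff neither finishes before the other starts.
Sorted by start: Mateo, Marcus, Kenji, Declan, Ingrid, Omar, Priya.
Marcus starts after Mateo ends — done with Mateo.
Kenji starts after Marcus ends — done with Marcus.
Declan starts after Kenji ends — done with Kenji.
Ingrid starts after Declan ends — done with Declan.
Omar starts exactly when Ingrid ends (back-to-back, no overlap) — done with Ingrid.
Priya starts after Omar ends.
Every pair is clear; the schedule has no overlaps.

No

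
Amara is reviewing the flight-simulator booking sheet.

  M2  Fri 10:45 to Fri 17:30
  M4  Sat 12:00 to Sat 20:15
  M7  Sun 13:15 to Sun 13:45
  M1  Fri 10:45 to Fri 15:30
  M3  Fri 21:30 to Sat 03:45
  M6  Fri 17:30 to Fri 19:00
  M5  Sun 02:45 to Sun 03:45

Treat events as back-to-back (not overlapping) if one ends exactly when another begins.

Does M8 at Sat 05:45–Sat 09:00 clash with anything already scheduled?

M1: ends Fri 15:30 at or before M8 starts Sat 05:45 → clear.
M2: ends Fri 17:30 at or before M8 starts Sat 05:45 → clear.
M6: ends Fri 19:00 at or before M8 starts Sat 05:45 → clear.
M3: ends Sat 03:45 at or before M8 starts Sat 05:45 → clear.
M4: starts Sat 12:00 at or after M8 ends Sat 09:00 → clear.
M5: starts Sun 02:45 at or after M8 ends Sat 09:00 → clear.
M7: starts Sun 13:15 at or after M8 ends Sat 09:00 → clear.

No — it doesn't clash with anything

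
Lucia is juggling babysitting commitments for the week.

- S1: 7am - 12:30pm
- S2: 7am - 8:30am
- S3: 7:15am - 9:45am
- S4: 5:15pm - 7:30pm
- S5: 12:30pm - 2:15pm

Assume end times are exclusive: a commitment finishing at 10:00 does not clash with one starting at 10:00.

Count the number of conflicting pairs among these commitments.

3

Sorted by start: S1, S2, S3, S5, S4.
S2 starts before S1 ends → S1 and S2 overlap.
S3 starts before S1 ends → S1 and S3 overlap.
S5 starts exactly when S1 ends (back-to-back, no overlap) — done with S1.
S3 starts before S2 ends → S2 and S3 overlap.
S5 starts after S2 ends — done with S2.
S5 starts after S3 ends — done with S3.
S4 starts after S5 ends.
Overlapping pairs: S1 & S2, S1 & S3, S2 & S3 — 3 in total.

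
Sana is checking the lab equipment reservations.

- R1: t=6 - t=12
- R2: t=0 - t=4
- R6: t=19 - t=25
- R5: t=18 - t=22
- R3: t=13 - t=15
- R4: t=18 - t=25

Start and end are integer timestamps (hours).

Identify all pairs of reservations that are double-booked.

Check each pair: they overlap iff neither finishes before the other starts.
Sorted by start: R2, R1, R3, R4, R5, R6.
R1 starts after R2 ends; R2 is clear from here.
R3 starts after R1 ends; R1 is clear from here.
R4 starts after R3 ends; R3 is clear from here.
R5 starts before R4 ends → R4 and R5 overlap.
R6 starts before R4 ends → R4 and R6 overlap.
R6 starts before R5 ends → R5 and R6 overlap.

R4 & R5, R4 & R6, R5 & R6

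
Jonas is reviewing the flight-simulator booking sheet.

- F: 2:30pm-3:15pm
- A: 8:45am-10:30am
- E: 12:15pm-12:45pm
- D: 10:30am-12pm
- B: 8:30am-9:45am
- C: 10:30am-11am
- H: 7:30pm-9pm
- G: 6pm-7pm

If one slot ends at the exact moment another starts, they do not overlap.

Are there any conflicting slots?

Yes

Sorted by start: B, A, C, D, E, F, G, H.
A starts before B ends → B and A overlap.
That's a conflict, so the schedule is not conflict-free.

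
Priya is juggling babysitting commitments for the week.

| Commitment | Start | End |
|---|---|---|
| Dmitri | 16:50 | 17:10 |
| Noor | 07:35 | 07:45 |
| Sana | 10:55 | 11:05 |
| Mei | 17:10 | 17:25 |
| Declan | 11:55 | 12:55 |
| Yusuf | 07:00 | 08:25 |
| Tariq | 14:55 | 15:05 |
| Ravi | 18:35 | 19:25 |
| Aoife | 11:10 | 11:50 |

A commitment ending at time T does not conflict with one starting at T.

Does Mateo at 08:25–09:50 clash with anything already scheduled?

No — it doesn't clash with anything

Yusuf: ends 08:25 at or before Mateo starts 08:25 → clear.
Noor: ends 07:45 at or before Mateo starts 08:25 → clear.
Sana: starts 10:55 at or after Mateo ends 09:50 → clear.
Aoife: starts 11:10 at or after Mateo ends 09:50 → clear.
Declan: starts 11:55 at or after Mateo ends 09:50 → clear.
Tariq: starts 14:55 at or after Mateo ends 09:50 → clear.
Dmitri: starts 16:50 at or after Mateo ends 09:50 → clear.
Mei: starts 17:10 at or after Mateo ends 09:50 → clear.
Ravi: starts 18:35 at or after Mateo ends 09:50 → clear.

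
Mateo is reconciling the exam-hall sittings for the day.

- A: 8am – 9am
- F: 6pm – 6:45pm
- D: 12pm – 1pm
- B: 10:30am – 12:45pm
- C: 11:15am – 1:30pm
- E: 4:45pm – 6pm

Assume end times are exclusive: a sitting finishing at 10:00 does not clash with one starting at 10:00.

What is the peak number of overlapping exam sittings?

Sweep the timeline, counting +1 at each start and −1 at each end (ends before starts at a tie):
8am start A → 1
9am end A → 0
10:30am start B → 1
11:15am start C → 2
12pm start D → 3
12:45pm end B → 2
1pm end D → 1
1:30pm end C → 0
4:45pm start E → 1
6pm end E → 0
6pm start F → 1
6:45pm end F → 0
Peak is 3, at 12pm (B, C, D).

3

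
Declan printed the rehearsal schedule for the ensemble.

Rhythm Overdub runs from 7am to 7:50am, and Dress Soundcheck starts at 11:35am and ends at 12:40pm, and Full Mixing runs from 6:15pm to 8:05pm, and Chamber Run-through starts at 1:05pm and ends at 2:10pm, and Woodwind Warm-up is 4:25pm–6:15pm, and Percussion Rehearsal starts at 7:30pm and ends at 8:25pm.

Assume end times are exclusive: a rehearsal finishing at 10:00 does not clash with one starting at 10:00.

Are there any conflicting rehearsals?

Yes

Sorted by start: Rhythm Overdub, Dress Soundcheck, Chamber Run-through, Woodwind Warm-up, Full Mixing, Percussion Rehearsal.
Dress Soundcheck starts after Rhythm Overdub ends — done with Rhythm Overdub.
Chamber Run-through starts after Dress Soundcheck ends — done with Dress Soundcheck.
Woodwind Warm-up starts after Chamber Run-through ends — done with Chamber Run-through.
Full Mixing starts exactly when Woodwind Warm-up ends (back-to-back, no overlap) — done with Woodwind Warm-up.
Percussion Rehearsal starts before Full Mixing ends → Full Mixing and Percussion Rehearsal overlap.
That's a conflict, so the schedule is not conflict-free.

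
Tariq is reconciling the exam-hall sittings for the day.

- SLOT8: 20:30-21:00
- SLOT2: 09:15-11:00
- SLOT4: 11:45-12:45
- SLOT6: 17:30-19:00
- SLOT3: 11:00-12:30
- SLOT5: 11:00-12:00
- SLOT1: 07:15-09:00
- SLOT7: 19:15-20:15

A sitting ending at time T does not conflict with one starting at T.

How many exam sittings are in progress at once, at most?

Walk through starts and ends in time order (an end at T is processed before a start at T):
07:15 start SLOT1 → 1
09:00 end SLOT1 → 0
09:15 start SLOT2 → 1
11:00 end SLOT2 → 0
11:00 start SLOT3 → 1
11:00 start SLOT5 → 2
11:45 start SLOT4 → 3
12:00 end SLOT5 → 2
12:30 end SLOT3 → 1
12:45 end SLOT4 → 0
17:30 start SLOT6 → 1
19:00 end SLOT6 → 0
19:15 start SLOT7 → 1
20:15 end SLOT7 → 0
20:30 start SLOT8 → 1
21:00 end SLOT8 → 0
Peak is 3, at 11:45 (SLOT3, SLOT4, SLOT5).

3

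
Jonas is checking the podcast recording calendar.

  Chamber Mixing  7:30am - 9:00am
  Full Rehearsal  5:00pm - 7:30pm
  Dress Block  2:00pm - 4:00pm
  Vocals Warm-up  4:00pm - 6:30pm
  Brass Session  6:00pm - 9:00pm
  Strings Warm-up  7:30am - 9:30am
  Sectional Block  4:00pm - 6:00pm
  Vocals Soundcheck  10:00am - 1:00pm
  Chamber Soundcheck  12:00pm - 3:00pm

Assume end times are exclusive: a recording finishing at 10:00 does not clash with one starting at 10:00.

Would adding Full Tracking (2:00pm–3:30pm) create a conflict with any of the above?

Yes — it overlaps Chamber Soundcheck, Dress Block

Strings Warm-up: ends 9:30am at or before Full Tracking starts 2:00pm → clear.
Chamber Mixing: ends 9:00am at or before Full Tracking starts 2:00pm → clear.
Vocals Soundcheck: ends 1:00pm at or before Full Tracking starts 2:00pm → clear.
Chamber Soundcheck: starts 12:00pm before Full Tracking ends 3:30pm, and ends 3:00pm after Full Tracking starts 2:00pm → overlap.
Dress Block: starts 2:00pm before Full Tracking ends 3:30pm, and ends 4:00pm after Full Tracking starts 2:00pm → overlap.
Vocals Warm-up: starts 4:00pm at or after Full Tracking ends 3:30pm → clear.
Sectional Block: starts 4:00pm at or after Full Tracking ends 3:30pm → clear.
Full Rehearsal: starts 5:00pm at or after Full Tracking ends 3:30pm → clear.
Brass Session: starts 6:00pm at or after Full Tracking ends 3:30pm → clear.
Full Tracking overlaps Chamber Soundcheck, Dress Block.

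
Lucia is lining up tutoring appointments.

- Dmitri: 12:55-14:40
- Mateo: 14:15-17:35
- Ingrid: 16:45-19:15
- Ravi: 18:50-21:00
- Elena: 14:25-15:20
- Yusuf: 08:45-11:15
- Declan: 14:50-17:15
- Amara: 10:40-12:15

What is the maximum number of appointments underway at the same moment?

Sweep the timeline, counting +1 at each start and −1 at each end (ends before starts at a tie):
08:45 start Yusuf → 1
10:40 start Amara → 2
11:15 end Yusuf → 1
12:15 end Amara → 0
12:55 start Dmitri → 1
14:15 start Mateo → 2
14:25 start Elena → 3
14:40 end Dmitri → 2
14:50 start Declan → 3
15:20 end Elena → 2
16:45 start Ingrid → 3
17:15 end Declan → 2
17:35 end Mateo → 1
18:50 start Ravi → 2
19:15 end Ingrid → 1
21:00 end Ravi → 0
Peak is 3, at 14:25 (Dmitri, Elena, Mateo).

3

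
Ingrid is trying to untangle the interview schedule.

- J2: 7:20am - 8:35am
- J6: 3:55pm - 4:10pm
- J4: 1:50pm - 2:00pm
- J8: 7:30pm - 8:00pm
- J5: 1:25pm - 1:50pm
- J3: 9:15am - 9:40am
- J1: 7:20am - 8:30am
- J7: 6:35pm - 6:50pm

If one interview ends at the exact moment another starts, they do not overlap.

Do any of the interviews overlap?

Check each pair: they overlap iff neither finishes before the other starts.
Sorted by start: J1, J2, J3, J5, J4, J6, J7, J8.
J2 starts before J1 ends → J1 and J2 overlap.
That's a conflict, so the schedule is not conflict-free.

Yes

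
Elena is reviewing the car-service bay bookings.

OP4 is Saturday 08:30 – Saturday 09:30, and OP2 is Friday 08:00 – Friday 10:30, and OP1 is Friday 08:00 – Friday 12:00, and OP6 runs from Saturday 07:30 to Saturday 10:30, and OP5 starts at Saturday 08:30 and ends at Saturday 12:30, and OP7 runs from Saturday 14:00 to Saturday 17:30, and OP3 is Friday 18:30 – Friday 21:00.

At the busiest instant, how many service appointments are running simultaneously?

Walk through starts and ends in time order (an end at T is processed before a start at T):
Friday 08:00 start OP1 → 1
Friday 08:00 start OP2 → 2
Friday 10:30 end OP2 → 1
Friday 12:00 end OP1 → 0
Friday 18:30 start OP3 → 1
Friday 21:00 end OP3 → 0
Saturday 07:30 start OP6 → 1
Saturday 08:30 start OP4 → 2
Saturday 08:30 start OP5 → 3
Saturday 09:30 end OP4 → 2
Saturday 10:30 end OP6 → 1
Saturday 12:30 end OP5 → 0
Saturday 14:00 start OP7 → 1
Saturday 17:30 end OP7 → 0
Peak is 3, at Saturday 08:30 (OP4, OP5, OP6).

3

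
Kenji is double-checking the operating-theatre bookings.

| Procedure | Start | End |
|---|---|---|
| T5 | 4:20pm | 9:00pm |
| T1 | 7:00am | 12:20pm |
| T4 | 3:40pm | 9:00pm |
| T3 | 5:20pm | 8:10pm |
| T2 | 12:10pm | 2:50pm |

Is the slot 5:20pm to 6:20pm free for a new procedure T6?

T1: ends 12:20pm at or before T6 starts 5:20pm → clear.
T2: ends 2:50pm at or before T6 starts 5:20pm → clear.
T4: starts 3:40pm before T6 ends 6:20pm, and ends 9:00pm after T6 starts 5:20pm → overlap.
T5: starts 4:20pm before T6 ends 6:20pm, and ends 9:00pm after T6 starts 5:20pm → overlap.
T3: starts 5:20pm before T6 ends 6:20pm, and ends 8:10pm after T6 starts 5:20pm → overlap.
T6 overlaps T3, T4, T5.

No — it overlaps T3, T4, T5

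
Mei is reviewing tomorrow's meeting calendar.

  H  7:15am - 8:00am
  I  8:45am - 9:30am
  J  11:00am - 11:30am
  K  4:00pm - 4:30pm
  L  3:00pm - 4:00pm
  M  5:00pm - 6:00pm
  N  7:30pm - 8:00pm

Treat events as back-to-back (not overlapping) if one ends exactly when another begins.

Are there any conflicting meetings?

No

Two intervals overlap when each starts before the other ends.
Sorted by start: H, I, J, L, K, M, N.
I starts after H ends; H is clear from here.
J starts after I ends; I is clear from here.
L starts after J ends; J is clear from here.
K starts exactly when L ends (back-to-back, no overlap); L is clear from here.
M starts after K ends; K is clear from here.
N starts after M ends.
Every pair is clear; the schedule has no overlaps.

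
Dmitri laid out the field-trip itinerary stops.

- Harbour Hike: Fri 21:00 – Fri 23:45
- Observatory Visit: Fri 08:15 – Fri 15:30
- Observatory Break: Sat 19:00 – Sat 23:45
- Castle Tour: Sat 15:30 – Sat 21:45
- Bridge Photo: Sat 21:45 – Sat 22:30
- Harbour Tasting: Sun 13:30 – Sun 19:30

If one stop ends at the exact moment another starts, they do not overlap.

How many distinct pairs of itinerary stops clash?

2

Sorted by start: Observatory Visit, Harbour Hike, Castle Tour, Observatory Break, Bridge Photo, Harbour Tasting.
Harbour Hike starts after Observatory Visit ends, so nothing later overlaps Observatory Visit either.
Castle Tour starts after Harbour Hike ends, so nothing later overlaps Harbour Hike either.
Observatory Break starts before Castle Tour ends → Castle Tour and Observatory Break overlap.
Bridge Photo starts exactly when Castle Tour ends (back-to-back, no overlap), so nothing later overlaps Castle Tour either.
Bridge Photo starts before Observatory Break ends → Observatory Break and Bridge Photo overlap.
Harbour Tasting starts after Observatory Break ends.
Harbour Tasting starts after Bridge Photo ends.
Overlapping pairs: Bridge Photo & Observatory Break, Castle Tour & Observatory Break — 2 in total.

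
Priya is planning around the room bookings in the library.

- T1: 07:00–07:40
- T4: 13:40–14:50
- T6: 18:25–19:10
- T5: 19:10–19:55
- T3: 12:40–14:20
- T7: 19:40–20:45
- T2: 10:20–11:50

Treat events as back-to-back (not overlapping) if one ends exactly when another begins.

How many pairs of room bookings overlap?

Check each pair: they overlap iff neither finishes before the other starts.
Sorted by start: T1, T2, T3, T4, T6, T5, T7.
T2 starts after T1 ends, so nothing later overlaps T1 either.
T3 starts after T2 ends, so nothing later overlaps T2 either.
T4 starts before T3 ends → T3 and T4 overlap.
T6 starts after T3 ends, so nothing later overlaps T3 either.
T6 starts after T4 ends, so nothing later overlaps T4 either.
T5 starts exactly when T6 ends (back-to-back, no overlap), so nothing later overlaps T6 either.
T7 starts before T5 ends → T5 and T7 overlap.
Overlapping pairs: T3 & T4, T5 & T7 — 2 in total.

2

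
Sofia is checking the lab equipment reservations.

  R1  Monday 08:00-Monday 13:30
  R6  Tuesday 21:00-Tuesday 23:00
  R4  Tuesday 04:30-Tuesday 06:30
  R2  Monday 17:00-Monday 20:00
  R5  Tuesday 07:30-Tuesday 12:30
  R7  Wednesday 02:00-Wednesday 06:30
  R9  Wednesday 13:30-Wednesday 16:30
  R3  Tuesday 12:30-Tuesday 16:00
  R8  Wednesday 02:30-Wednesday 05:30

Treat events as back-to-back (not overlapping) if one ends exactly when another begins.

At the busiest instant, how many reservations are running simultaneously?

2

Walk through starts and ends in time order (an end at T is processed before a start at T):
Monday 08:00 start R1 → 1
Monday 13:30 end R1 → 0
Monday 17:00 start R2 → 1
Monday 20:00 end R2 → 0
Tuesday 04:30 start R4 → 1
Tuesday 06:30 end R4 → 0
Tuesday 07:30 start R5 → 1
Tuesday 12:30 end R5 → 0
Tuesday 12:30 start R3 → 1
Tuesday 16:00 end R3 → 0
Tuesday 21:00 start R6 → 1
Tuesday 23:00 end R6 → 0
Wednesday 02:00 start R7 → 1
Wednesday 02:30 start R8 → 2
Wednesday 05:30 end R8 → 1
Wednesday 06:30 end R7 → 0
Wednesday 13:30 start R9 → 1
Wednesday 16:30 end R9 → 0
Peak is 2, at Wednesday 02:30 (R7, R8).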